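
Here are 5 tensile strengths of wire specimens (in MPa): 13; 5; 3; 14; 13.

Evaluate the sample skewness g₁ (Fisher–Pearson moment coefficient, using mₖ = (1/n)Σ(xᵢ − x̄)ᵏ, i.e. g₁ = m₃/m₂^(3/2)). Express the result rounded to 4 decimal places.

x̄ = (13 + 5 + 3 + 14 + 13) / 5 = 9.6000
deviations (xᵢ − x̄): 3.4000, -4.6000, -6.6000, 4.4000, 3.4000
Σ(xᵢ − x̄)² = 107.2000 ⇒ m₂ = 107.2000/5 = 21.44000
Σ(xᵢ − x̄)³ = -221.0400 ⇒ m₃ = -221.0400/5 = -44.20800
m₂^(3/2) = 21.44000^(1.5) = 99.27438
g₁ = m₃ / m₂^(3/2) = -44.20800 / 99.27438 ≈ -0.4453

-0.4453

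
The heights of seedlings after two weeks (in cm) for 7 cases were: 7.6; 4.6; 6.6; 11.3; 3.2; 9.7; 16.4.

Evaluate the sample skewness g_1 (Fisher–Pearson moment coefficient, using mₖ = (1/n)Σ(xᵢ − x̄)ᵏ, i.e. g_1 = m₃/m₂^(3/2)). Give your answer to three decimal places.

0.621

x̄ = (7.6 + 4.6 + 6.6 + 11.3 + 3.2 + 9.7 + 16.4) / 7 = 8.4857
deviations (xᵢ − x̄): -0.8857, -3.8857, -1.8857, 2.8143, -5.2857, 1.2143, 7.9143
Σ(xᵢ − x̄)² = 119.4086 ⇒ m₂ = 119.4086/7 = 17.05837
Σ(xᵢ − x̄)³ = 306.0525 ⇒ m₃ = 306.0525/7 = 43.72179
m₂^(3/2) = 17.05837^(1.5) = 70.45409
g_1 = m₃ / m₂^(3/2) = 43.72179 / 70.45409 ≈ 0.621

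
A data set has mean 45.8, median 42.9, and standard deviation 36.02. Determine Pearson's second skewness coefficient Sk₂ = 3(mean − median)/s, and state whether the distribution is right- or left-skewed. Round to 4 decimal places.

Sk₂ = 3(45.8 − 42.9) / 36.02 = 3 × 2.9000 / 36.02
    = 8.7000 / 36.02 ≈ 0.2415
Sk₂ > 0 ⇒ mean > median ⇒ right-skewed (positive skew).

0.2415, right-skewed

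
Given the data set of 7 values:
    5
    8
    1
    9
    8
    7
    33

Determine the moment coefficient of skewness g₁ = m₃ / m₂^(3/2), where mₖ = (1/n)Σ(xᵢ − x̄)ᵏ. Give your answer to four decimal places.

x̄ = (5 + 8 + 1 + 9 + 8 + 7 + 33) / 7 = 10.1429
deviations (xᵢ − x̄): -5.1429, -2.1429, -9.1429, -1.1429, -2.1429, -3.1429, 22.8571
Σ(xᵢ − x̄)² = 652.8571 ⇒ m₂ = 652.8571/7 = 93.26531
Σ(xᵢ − x̄)³ = 10989.1837 ⇒ m₃ = 10989.1837/7 = 1569.88338
m₂^(3/2) = 93.26531^(1.5) = 900.70004
g₁ = m₃ / m₂^(3/2) = 1569.88338 / 900.70004 ≈ 1.7430

1.7430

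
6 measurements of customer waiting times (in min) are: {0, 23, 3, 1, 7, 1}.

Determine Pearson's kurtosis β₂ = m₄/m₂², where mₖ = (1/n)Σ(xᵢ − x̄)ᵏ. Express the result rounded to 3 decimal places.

x̄ = 5.8333
Σ(xᵢ − x̄)² = 384.8333 ⇒ m₂ = 64.13889
Σ(xᵢ − x̄)⁴ = 89160.4861 ⇒ m₄ = 14860.08102
m₂² = 4113.79707
β₂ = m₄/m₂² = 14860.08102 / 4113.79707 ≈ 3.612

3.612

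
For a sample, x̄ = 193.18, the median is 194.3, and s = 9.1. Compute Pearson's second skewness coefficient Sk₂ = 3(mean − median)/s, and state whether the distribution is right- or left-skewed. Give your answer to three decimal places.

Sk₂ = 3(193.18 − 194.3) / 9.1 = 3 × -1.1200 / 9.1
    = -3.3600 / 9.1 ≈ -0.369
Sk₂ < 0 ⇒ mean < median ⇒ left-skewed (negative skew).

-0.369, left-skewed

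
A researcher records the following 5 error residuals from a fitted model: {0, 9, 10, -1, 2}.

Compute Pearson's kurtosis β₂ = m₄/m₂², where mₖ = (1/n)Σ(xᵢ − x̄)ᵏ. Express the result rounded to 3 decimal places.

x̄ = 4.0000
Σ(xᵢ − x̄)² = 106.0000 ⇒ m₂ = 21.20000
Σ(xᵢ − x̄)⁴ = 2818.0000 ⇒ m₄ = 563.60000
m₂² = 449.44000
β₂ = m₄/m₂² = 563.60000 / 449.44000 ≈ 1.254

1.254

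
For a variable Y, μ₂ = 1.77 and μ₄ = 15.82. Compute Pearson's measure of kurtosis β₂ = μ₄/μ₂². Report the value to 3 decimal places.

μ₂² = 1.77² = 3.13290
μ₄/μ₂² = 15.82 / 3.13290 = 5.04963
β₂ ≈ 5.050

5.050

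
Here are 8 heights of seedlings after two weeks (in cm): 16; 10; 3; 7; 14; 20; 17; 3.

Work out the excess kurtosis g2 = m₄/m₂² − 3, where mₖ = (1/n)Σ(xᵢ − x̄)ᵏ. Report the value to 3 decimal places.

x̄ = 11.2500
Σ(xᵢ − x̄)² = 295.5000 ⇒ m₂ = 36.93750
Σ(xᵢ − x̄)⁴ = 17114.9063 ⇒ m₄ = 2139.36328
m₂² = 1364.37891
g2 = m₄/m₂² − 3 = 1.56801 − 3 ≈ -1.432

-1.432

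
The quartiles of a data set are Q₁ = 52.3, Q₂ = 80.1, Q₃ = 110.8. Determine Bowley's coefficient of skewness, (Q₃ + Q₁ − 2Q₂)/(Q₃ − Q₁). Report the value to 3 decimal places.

0.050

numerator: Q₃ + Q₁ − 2Q₂ = 110.8 + 52.3 − 2×80.1 = 2.9000
denominator: Q₃ − Q₁ = 110.8 − 52.3 = 58.5000
Bowley skewness = 2.9000 / 58.5000 ≈ 0.050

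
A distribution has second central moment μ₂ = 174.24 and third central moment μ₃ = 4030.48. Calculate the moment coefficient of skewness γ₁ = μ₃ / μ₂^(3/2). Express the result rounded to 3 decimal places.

1.752

σ = √μ₂ = √174.24 = 13.20000
σ³ = μ₂^(3/2) = 2299.96800
γ₁ = μ₃/σ³ = 4030.48 / 2299.96800 ≈ 1.752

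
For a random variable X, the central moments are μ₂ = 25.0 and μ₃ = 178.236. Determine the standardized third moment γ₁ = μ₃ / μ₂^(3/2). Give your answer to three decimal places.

σ = √μ₂ = √25.0 = 5.00000
σ³ = μ₂^(3/2) = 125.00000
γ₁ = μ₃/σ³ = 178.236 / 125.00000 ≈ 1.426

1.426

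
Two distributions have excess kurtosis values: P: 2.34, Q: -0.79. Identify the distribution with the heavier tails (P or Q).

P

Higher excess kurtosis ⇒ heavier tails relative to the normal distribution.
2.34 vs -0.79: the larger is 2.34, so P has heavier tails. (P is leptokurtic — heavier-than-normal tails; the other is platykurtic.)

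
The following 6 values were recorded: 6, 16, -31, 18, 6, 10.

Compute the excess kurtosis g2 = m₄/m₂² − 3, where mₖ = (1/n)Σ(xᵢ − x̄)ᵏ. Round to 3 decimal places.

0.678

x̄ = 4.1667
Σ(xᵢ − x̄)² = 1608.8333 ⇒ m₂ = 268.13889
Σ(xᵢ − x̄)⁴ = 1586820.4861 ⇒ m₄ = 264470.08102
m₂² = 71898.46373
g2 = m₄/m₂² − 3 = 3.67838 − 3 ≈ 0.678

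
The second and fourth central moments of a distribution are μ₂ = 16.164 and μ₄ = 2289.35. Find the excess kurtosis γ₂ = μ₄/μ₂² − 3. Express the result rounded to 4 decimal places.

5.7622

μ₂² = 16.164² = 261.27490
μ₄/μ₂² = 2289.35 / 261.27490 = 8.76223
γ₂ = 8.76223 − 3 ≈ 5.7622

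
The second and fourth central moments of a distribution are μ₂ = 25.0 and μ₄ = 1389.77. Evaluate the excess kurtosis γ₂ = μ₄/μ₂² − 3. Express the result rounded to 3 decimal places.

-0.776

μ₂² = 25.0² = 625.00000
μ₄/μ₂² = 1389.77 / 625.00000 = 2.22363
γ₂ = 2.22363 − 3 ≈ -0.776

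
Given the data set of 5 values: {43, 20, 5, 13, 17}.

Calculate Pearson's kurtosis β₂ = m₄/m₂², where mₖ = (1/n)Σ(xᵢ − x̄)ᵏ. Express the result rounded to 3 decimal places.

2.638

x̄ = 19.6000
Σ(xᵢ − x̄)² = 811.2000 ⇒ m₂ = 162.24000
Σ(xᵢ − x̄)⁴ = 347202.3360 ⇒ m₄ = 69440.46720
m₂² = 26321.81760
β₂ = m₄/m₂² = 69440.46720 / 26321.81760 ≈ 2.638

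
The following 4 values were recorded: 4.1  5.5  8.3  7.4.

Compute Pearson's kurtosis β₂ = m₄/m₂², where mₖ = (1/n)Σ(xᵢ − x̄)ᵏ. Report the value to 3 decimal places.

x̄ = 6.3250
Σ(xᵢ − x̄)² = 10.6875 ⇒ m₂ = 2.67188
Σ(xᵢ − x̄)⁴ = 41.5223 ⇒ m₄ = 10.38057
m₂² = 7.13892
β₂ = m₄/m₂² = 10.38057 / 7.13892 ≈ 1.454

1.454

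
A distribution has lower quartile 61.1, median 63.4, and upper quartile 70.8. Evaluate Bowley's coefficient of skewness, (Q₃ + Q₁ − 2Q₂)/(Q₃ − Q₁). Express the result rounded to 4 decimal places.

numerator: Q₃ + Q₁ − 2Q₂ = 70.8 + 61.1 − 2×63.4 = 5.1000
denominator: Q₃ − Q₁ = 70.8 − 61.1 = 9.7000
Bowley skewness = 5.1000 / 9.7000 ≈ 0.5258

0.5258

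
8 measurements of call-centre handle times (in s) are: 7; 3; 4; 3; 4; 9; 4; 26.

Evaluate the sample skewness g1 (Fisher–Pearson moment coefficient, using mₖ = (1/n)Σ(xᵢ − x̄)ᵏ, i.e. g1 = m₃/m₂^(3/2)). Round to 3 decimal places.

x̄ = (7 + 3 + 4 + 3 + 4 + 9 + 4 + 26) / 8 = 7.5000
deviations (xᵢ − x̄): -0.5000, -4.5000, -3.5000, -4.5000, -3.5000, 1.5000, -3.5000, 18.5000
Σ(xᵢ − x̄)² = 422.0000 ⇒ m₂ = 422.0000/8 = 52.75000
Σ(xᵢ − x̄)³ = 6024.0000 ⇒ m₃ = 6024.0000/8 = 753.00000
m₂^(3/2) = 52.75000^(1.5) = 383.11900
g1 = m₃ / m₂^(3/2) = 753.00000 / 383.11900 ≈ 1.965

1.965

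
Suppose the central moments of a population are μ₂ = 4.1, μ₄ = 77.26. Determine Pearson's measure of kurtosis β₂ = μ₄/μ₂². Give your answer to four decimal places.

μ₂² = 4.1² = 16.81000
μ₄/μ₂² = 77.26 / 16.81000 = 4.59607
β₂ ≈ 4.5961

4.5961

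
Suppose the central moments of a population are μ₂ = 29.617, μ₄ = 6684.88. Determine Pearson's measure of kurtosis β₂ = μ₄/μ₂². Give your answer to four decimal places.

μ₂² = 29.617² = 877.16669
μ₄/μ₂² = 6684.88 / 877.16669 = 7.62099
β₂ ≈ 7.6210

7.6210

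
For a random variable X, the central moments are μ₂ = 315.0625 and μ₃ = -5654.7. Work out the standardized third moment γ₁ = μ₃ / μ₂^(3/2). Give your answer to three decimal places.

σ = √μ₂ = √315.0625 = 17.75000
σ³ = μ₂^(3/2) = 5592.35938
γ₁ = μ₃/σ³ = -5654.7 / 5592.35938 ≈ -1.011

-1.011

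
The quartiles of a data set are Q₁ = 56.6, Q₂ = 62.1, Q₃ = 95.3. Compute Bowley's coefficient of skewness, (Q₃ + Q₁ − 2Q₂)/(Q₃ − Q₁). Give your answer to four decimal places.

numerator: Q₃ + Q₁ − 2Q₂ = 95.3 + 56.6 − 2×62.1 = 27.7000
denominator: Q₃ − Q₁ = 95.3 − 56.6 = 38.7000
Bowley skewness = 27.7000 / 38.7000 ≈ 0.7158

0.7158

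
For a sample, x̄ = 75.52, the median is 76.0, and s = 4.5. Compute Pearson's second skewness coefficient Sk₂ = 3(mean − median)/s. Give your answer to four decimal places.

Sk₂ = 3(75.52 − 76.0) / 4.5 = 3 × -0.4800 / 4.5
    = -1.4400 / 4.5 ≈ -0.3200

-0.3200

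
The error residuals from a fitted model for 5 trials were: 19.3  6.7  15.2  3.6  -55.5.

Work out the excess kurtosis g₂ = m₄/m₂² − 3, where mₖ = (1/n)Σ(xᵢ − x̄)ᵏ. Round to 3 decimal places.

x̄ = -2.1400
Σ(xᵢ − x̄)² = 3718.7320 ⇒ m₂ = 743.74640
Σ(xᵢ − x̄)⁴ = 8415955.9804 ⇒ m₄ = 1683191.19608
m₂² = 553158.70751
g₂ = m₄/m₂² − 3 = 3.04287 − 3 ≈ 0.043

0.043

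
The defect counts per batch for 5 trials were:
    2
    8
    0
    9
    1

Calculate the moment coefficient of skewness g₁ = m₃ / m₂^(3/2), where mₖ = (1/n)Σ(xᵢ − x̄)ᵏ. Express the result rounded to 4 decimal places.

x̄ = (2 + 8 + 0 + 9 + 1) / 5 = 4.0000
deviations (xᵢ − x̄): -2.0000, 4.0000, -4.0000, 5.0000, -3.0000
Σ(xᵢ − x̄)² = 70.0000 ⇒ m₂ = 70.0000/5 = 14.00000
Σ(xᵢ − x̄)³ = 90.0000 ⇒ m₃ = 90.0000/5 = 18.00000
m₂^(3/2) = 14.00000^(1.5) = 52.38320
g₁ = m₃ / m₂^(3/2) = 18.00000 / 52.38320 ≈ 0.3436

0.3436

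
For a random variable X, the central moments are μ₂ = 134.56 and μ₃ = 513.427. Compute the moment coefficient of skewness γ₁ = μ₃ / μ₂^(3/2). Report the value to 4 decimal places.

0.3289

σ = √μ₂ = √134.56 = 11.60000
σ³ = μ₂^(3/2) = 1560.89600
γ₁ = μ₃/σ³ = 513.427 / 1560.89600 ≈ 0.3289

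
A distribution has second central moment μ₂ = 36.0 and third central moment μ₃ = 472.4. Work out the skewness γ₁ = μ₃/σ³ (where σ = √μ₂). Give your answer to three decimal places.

2.187

σ = √μ₂ = √36.0 = 6.00000
σ³ = μ₂^(3/2) = 216.00000
γ₁ = μ₃/σ³ = 472.4 / 216.00000 ≈ 2.187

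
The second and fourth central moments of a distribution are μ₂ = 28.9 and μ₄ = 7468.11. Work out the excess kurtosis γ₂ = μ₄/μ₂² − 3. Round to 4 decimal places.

5.9416

μ₂² = 28.9² = 835.21000
μ₄/μ₂² = 7468.11 / 835.21000 = 8.94160
γ₂ = 8.94160 − 3 ≈ 5.9416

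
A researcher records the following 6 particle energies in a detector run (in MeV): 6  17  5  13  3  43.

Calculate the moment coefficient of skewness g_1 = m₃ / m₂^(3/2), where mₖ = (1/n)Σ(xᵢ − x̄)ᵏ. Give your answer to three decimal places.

x̄ = (6 + 17 + 5 + 13 + 3 + 43) / 6 = 14.5000
deviations (xᵢ − x̄): -8.5000, 2.5000, -9.5000, -1.5000, -11.5000, 28.5000
Σ(xᵢ − x̄)² = 1115.5000 ⇒ m₂ = 1115.5000/6 = 185.91667
Σ(xᵢ − x̄)³ = 20169.0000 ⇒ m₃ = 20169.0000/6 = 3361.50000
m₂^(3/2) = 185.91667^(1.5) = 2534.99721
g_1 = m₃ / m₂^(3/2) = 3361.50000 / 2534.99721 ≈ 1.326

1.326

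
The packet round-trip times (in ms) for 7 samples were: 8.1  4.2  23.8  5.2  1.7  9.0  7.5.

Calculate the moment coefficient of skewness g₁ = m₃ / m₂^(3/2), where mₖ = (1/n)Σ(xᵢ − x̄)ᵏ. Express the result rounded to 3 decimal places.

1.519

x̄ = (8.1 + 4.2 + 23.8 + 5.2 + 1.7 + 9.0 + 7.5) / 7 = 8.5000
deviations (xᵢ − x̄): -0.4000, -4.3000, 15.3000, -3.3000, -6.8000, 0.5000, -1.0000
Σ(xᵢ − x̄)² = 311.1200 ⇒ m₂ = 311.1200/7 = 44.44571
Σ(xᵢ − x̄)³ = 3150.7620 ⇒ m₃ = 3150.7620/7 = 450.10886
m₂^(3/2) = 44.44571^(1.5) = 296.30899
g₁ = m₃ / m₂^(3/2) = 450.10886 / 296.30899 ≈ 1.519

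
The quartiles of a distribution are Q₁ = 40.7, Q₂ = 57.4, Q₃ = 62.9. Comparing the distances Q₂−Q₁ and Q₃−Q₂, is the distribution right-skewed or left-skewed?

left-skewed

Q₂ − Q₁ = 16.7;  Q₃ − Q₂ = 5.5
Q₂ − Q₁ > Q₃ − Q₂ ⇒ the lower half is more spread out ⇒ left-skewed.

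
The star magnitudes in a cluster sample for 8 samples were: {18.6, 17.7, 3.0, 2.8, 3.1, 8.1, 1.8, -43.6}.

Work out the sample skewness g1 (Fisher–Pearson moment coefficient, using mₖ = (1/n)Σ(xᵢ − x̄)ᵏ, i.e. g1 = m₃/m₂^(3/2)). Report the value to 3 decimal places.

x̄ = (18.6 + 17.7 + 3.0 + 2.8 + 3.1 + 8.1 + 1.8 - 43.6) / 8 = 1.4375
deviations (xᵢ − x̄): 17.1625, 16.2625, 1.5625, 1.3625, 1.6625, 6.6625, 0.3625, -45.0375
Σ(xᵢ − x̄)² = 2638.9788 ⇒ m₂ = 2638.9788/8 = 329.87234
Σ(xᵢ − x̄)³ = -81690.1105 ⇒ m₃ = -81690.1105/8 = -10211.26382
m₂^(3/2) = 329.87234^(1.5) = 5991.26955
g1 = m₃ / m₂^(3/2) = -10211.26382 / 5991.26955 ≈ -1.704

-1.704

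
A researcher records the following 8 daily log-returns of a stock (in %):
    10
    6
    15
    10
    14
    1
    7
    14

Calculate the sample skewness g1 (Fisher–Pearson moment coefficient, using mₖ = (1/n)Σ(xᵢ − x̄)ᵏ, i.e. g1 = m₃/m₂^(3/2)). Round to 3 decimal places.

-0.528

x̄ = (10 + 6 + 15 + 10 + 14 + 1 + 7 + 14) / 8 = 9.6250
deviations (xᵢ − x̄): 0.3750, -3.6250, 5.3750, 0.3750, 4.3750, -8.6250, -2.6250, 4.3750
Σ(xᵢ − x̄)² = 161.8750 ⇒ m₂ = 161.8750/8 = 20.23438
Σ(xᵢ − x̄)³ = -384.4688 ⇒ m₃ = -384.4688/8 = -48.05859
m₂^(3/2) = 20.23438^(1.5) = 91.01955
g1 = m₃ / m₂^(3/2) = -48.05859 / 91.01955 ≈ -0.528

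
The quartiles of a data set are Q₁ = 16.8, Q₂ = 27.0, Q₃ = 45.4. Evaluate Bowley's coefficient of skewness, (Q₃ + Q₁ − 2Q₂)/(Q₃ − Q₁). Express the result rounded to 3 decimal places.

0.287

numerator: Q₃ + Q₁ − 2Q₂ = 45.4 + 16.8 − 2×27.0 = 8.2000
denominator: Q₃ − Q₁ = 45.4 − 16.8 = 28.6000
Bowley skewness = 8.2000 / 28.6000 ≈ 0.287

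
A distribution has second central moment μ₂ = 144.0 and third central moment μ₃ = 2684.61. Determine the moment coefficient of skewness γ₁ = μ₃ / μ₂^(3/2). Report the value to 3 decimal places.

σ = √μ₂ = √144.0 = 12.00000
σ³ = μ₂^(3/2) = 1728.00000
γ₁ = μ₃/σ³ = 2684.61 / 1728.00000 ≈ 1.554

1.554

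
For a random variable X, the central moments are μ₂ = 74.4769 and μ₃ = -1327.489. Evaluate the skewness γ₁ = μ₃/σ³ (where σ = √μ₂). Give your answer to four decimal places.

-2.0654

σ = √μ₂ = √74.4769 = 8.63000
σ³ = μ₂^(3/2) = 642.73565
γ₁ = μ₃/σ³ = -1327.489 / 642.73565 ≈ -2.0654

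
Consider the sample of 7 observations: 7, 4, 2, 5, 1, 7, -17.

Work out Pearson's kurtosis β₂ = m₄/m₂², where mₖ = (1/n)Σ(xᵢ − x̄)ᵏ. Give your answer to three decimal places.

4.500

x̄ = 1.2857
Σ(xᵢ − x̄)² = 421.4286 ⇒ m₂ = 60.20408
Σ(xᵢ − x̄)⁴ = 114178.8397 ⇒ m₄ = 16311.26281
m₂² = 3624.53145
β₂ = m₄/m₂² = 16311.26281 / 3624.53145 ≈ 4.500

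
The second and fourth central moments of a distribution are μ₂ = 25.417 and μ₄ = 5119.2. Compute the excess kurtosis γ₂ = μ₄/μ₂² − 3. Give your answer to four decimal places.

4.9242

μ₂² = 25.417² = 646.02389
μ₄/μ₂² = 5119.2 / 646.02389 = 7.92417
γ₂ = 7.92417 − 3 ≈ 4.9242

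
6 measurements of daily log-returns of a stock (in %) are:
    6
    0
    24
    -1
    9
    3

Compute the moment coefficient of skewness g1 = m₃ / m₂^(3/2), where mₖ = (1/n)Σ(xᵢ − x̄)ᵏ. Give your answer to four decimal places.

x̄ = (6 + 0 + 24 - 1 + 9 + 3) / 6 = 6.8333
deviations (xᵢ − x̄): -0.8333, -6.8333, 17.1667, -7.8333, 2.1667, -3.8333
Σ(xᵢ − x̄)² = 422.8333 ⇒ m₂ = 422.8333/6 = 70.47222
Σ(xᵢ − x̄)³ = 4212.4444 ⇒ m₃ = 4212.4444/6 = 702.07407
m₂^(3/2) = 70.47222^(1.5) = 591.59834
g1 = m₃ / m₂^(3/2) = 702.07407 / 591.59834 ≈ 1.1867

1.1867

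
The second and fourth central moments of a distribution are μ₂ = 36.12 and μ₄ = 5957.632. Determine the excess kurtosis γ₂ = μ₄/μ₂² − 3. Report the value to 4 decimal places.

1.5664

μ₂² = 36.12² = 1304.65440
μ₄/μ₂² = 5957.632 / 1304.65440 = 4.56644
γ₂ = 4.56644 − 3 ≈ 1.5664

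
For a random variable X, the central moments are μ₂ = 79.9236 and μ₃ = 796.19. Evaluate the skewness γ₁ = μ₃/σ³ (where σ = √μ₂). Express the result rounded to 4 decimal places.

σ = √μ₂ = √79.9236 = 8.94000
σ³ = μ₂^(3/2) = 714.51698
γ₁ = μ₃/σ³ = 796.19 / 714.51698 ≈ 1.1143

1.1143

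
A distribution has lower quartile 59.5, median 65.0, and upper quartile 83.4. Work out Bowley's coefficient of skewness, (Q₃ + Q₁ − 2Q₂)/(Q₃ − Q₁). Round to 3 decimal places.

numerator: Q₃ + Q₁ − 2Q₂ = 83.4 + 59.5 − 2×65.0 = 12.9000
denominator: Q₃ − Q₁ = 83.4 − 59.5 = 23.9000
Bowley skewness = 12.9000 / 23.9000 ≈ 0.540

0.540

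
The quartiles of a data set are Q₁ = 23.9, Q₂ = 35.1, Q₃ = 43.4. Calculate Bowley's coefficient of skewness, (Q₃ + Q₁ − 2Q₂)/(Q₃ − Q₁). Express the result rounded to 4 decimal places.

numerator: Q₃ + Q₁ − 2Q₂ = 43.4 + 23.9 − 2×35.1 = -2.9000
denominator: Q₃ − Q₁ = 43.4 − 23.9 = 19.5000
Bowley skewness = -2.9000 / 19.5000 ≈ -0.1487

-0.1487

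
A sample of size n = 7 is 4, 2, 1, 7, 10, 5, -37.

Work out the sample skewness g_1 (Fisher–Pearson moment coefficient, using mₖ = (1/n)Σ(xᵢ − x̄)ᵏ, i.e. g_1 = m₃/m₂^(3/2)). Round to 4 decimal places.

x̄ = (4 + 2 + 1 + 7 + 10 + 5 - 37) / 7 = -1.1429
deviations (xᵢ − x̄): 5.1429, 3.1429, 2.1429, 8.1429, 11.1429, 6.1429, -35.8571
Σ(xᵢ − x̄)² = 1554.8571 ⇒ m₂ = 1554.8571/7 = 222.12245
Σ(xᵢ − x̄)³ = -43770.6122 ⇒ m₃ = -43770.6122/7 = -6252.94461
m₂^(3/2) = 222.12245^(1.5) = 3310.46255
g_1 = m₃ / m₂^(3/2) = -6252.94461 / 3310.46255 ≈ -1.8888

-1.8888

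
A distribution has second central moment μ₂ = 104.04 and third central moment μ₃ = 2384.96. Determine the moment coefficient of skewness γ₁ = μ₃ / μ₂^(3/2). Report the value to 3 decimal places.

2.247

σ = √μ₂ = √104.04 = 10.20000
σ³ = μ₂^(3/2) = 1061.20800
γ₁ = μ₃/σ³ = 2384.96 / 1061.20800 ≈ 2.247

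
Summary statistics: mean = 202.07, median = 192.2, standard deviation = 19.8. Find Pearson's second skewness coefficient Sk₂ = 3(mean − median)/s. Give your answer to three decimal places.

Sk₂ = 3(202.07 − 192.2) / 19.8 = 3 × 9.8700 / 19.8
    = 29.6100 / 19.8 ≈ 1.495

1.495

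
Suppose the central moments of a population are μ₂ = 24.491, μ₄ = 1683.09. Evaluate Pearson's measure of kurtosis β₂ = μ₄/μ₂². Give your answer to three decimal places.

2.806

μ₂² = 24.491² = 599.80908
μ₄/μ₂² = 1683.09 / 599.80908 = 2.80604
β₂ ≈ 2.806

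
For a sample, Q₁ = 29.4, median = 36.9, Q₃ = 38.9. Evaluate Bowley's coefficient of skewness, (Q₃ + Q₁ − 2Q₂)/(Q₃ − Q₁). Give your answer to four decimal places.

-0.5789

numerator: Q₃ + Q₁ − 2Q₂ = 38.9 + 29.4 − 2×36.9 = -5.5000
denominator: Q₃ − Q₁ = 38.9 − 29.4 = 9.5000
Bowley skewness = -5.5000 / 9.5000 ≈ -0.5789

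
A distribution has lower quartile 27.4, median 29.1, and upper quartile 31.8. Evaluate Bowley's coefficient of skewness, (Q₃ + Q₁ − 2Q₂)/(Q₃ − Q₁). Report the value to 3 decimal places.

0.227

numerator: Q₃ + Q₁ − 2Q₂ = 31.8 + 27.4 − 2×29.1 = 1.0000
denominator: Q₃ − Q₁ = 31.8 − 27.4 = 4.4000
Bowley skewness = 1.0000 / 4.4000 ≈ 0.227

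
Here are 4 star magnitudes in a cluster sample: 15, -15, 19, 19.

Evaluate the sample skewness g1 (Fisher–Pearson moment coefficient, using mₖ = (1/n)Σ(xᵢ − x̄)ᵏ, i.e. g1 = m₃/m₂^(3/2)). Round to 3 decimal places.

-1.111

x̄ = (15 - 15 + 19 + 19) / 4 = 9.5000
deviations (xᵢ − x̄): 5.5000, -24.5000, 9.5000, 9.5000
Σ(xᵢ − x̄)² = 811.0000 ⇒ m₂ = 811.0000/4 = 202.75000
Σ(xᵢ − x̄)³ = -12825.0000 ⇒ m₃ = -12825.0000/4 = -3206.25000
m₂^(3/2) = 202.75000^(1.5) = 2886.96351
g1 = m₃ / m₂^(3/2) = -3206.25000 / 2886.96351 ≈ -1.111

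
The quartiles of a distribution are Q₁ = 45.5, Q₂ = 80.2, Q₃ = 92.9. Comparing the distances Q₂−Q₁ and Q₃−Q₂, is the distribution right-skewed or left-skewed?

Q₂ − Q₁ = 34.7;  Q₃ − Q₂ = 12.7
Q₂ − Q₁ > Q₃ − Q₂ ⇒ the lower half is more spread out ⇒ left-skewed.

left-skewed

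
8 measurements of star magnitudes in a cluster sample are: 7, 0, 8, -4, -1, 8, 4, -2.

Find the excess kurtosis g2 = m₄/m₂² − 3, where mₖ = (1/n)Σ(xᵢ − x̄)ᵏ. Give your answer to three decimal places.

x̄ = 2.5000
Σ(xᵢ − x̄)² = 164.0000 ⇒ m₂ = 20.50000
Σ(xᵢ − x̄)⁴ = 4629.5000 ⇒ m₄ = 578.68750
m₂² = 420.25000
g2 = m₄/m₂² − 3 = 1.37701 − 3 ≈ -1.623

-1.623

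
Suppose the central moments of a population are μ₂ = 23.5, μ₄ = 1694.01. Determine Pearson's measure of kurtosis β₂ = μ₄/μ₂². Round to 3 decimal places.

3.067

μ₂² = 23.5² = 552.25000
μ₄/μ₂² = 1694.01 / 552.25000 = 3.06747
β₂ ≈ 3.067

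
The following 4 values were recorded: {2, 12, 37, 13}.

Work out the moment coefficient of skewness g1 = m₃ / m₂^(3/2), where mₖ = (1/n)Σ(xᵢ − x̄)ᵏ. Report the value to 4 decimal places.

x̄ = (2 + 12 + 37 + 13) / 4 = 16.0000
deviations (xᵢ − x̄): -14.0000, -4.0000, 21.0000, -3.0000
Σ(xᵢ − x̄)² = 662.0000 ⇒ m₂ = 662.0000/4 = 165.50000
Σ(xᵢ − x̄)³ = 6426.0000 ⇒ m₃ = 6426.0000/4 = 1606.50000
m₂^(3/2) = 165.50000^(1.5) = 2129.10459
g1 = m₃ / m₂^(3/2) = 1606.50000 / 2129.10459 ≈ 0.7545

0.7545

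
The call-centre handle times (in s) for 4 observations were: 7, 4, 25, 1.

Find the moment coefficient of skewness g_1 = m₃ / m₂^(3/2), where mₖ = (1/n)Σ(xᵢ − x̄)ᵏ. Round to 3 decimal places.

x̄ = (7 + 4 + 25 + 1) / 4 = 9.2500
deviations (xᵢ − x̄): -2.2500, -5.2500, 15.7500, -8.2500
Σ(xᵢ − x̄)² = 348.7500 ⇒ m₂ = 348.7500/4 = 87.18750
Σ(xᵢ − x̄)³ = 3189.3750 ⇒ m₃ = 3189.3750/4 = 797.34375
m₂^(3/2) = 87.18750^(1.5) = 814.10672
g_1 = m₃ / m₂^(3/2) = 797.34375 / 814.10672 ≈ 0.979

0.979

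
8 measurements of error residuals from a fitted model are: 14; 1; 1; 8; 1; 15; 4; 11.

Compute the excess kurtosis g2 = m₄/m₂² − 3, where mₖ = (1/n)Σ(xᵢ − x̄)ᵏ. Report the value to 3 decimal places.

x̄ = 6.8750
Σ(xᵢ − x̄)² = 246.8750 ⇒ m₂ = 30.85938
Σ(xᵢ − x̄)⁴ = 10868.6504 ⇒ m₄ = 1358.58130
m₂² = 952.30103
g2 = m₄/m₂² − 3 = 1.42663 − 3 ≈ -1.573

-1.573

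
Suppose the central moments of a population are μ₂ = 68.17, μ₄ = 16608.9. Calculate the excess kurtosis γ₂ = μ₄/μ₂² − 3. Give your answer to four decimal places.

0.5740

μ₂² = 68.17² = 4647.14890
μ₄/μ₂² = 16608.9 / 4647.14890 = 3.57400
γ₂ = 3.57400 − 3 ≈ 0.5740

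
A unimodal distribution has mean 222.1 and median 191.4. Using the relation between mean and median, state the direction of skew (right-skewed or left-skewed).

right-skewed

mean − median = 222.1 − 191.4 = 30.7
mean > median ⇒ the longer tail is on the right ⇒ right-skewed (positively skewed).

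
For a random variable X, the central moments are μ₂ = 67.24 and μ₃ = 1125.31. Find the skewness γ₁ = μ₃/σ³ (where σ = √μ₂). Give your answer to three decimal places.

2.041

σ = √μ₂ = √67.24 = 8.20000
σ³ = μ₂^(3/2) = 551.36800
γ₁ = μ₃/σ³ = 1125.31 / 551.36800 ≈ 2.041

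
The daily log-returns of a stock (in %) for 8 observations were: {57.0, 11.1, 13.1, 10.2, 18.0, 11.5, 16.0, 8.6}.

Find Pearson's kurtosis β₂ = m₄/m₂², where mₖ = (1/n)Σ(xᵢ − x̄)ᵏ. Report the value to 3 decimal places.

5.724

x̄ = 18.1875
Σ(xᵢ − x̄)² = 1787.7888 ⇒ m₂ = 223.47359
Σ(xᵢ − x̄)⁴ = 2287007.5805 ⇒ m₄ = 285875.94756
m₂² = 49940.44710
β₂ = m₄/m₂² = 285875.94756 / 49940.44710 ≈ 5.724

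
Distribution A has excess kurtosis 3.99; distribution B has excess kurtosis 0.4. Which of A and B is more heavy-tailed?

A

Higher excess kurtosis ⇒ heavier tails relative to the normal distribution.
3.99 vs 0.4: the larger is 3.99, so A has heavier tails.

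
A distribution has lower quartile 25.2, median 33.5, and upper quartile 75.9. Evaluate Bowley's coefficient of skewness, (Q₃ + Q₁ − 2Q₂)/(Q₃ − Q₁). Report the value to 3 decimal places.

0.673

numerator: Q₃ + Q₁ − 2Q₂ = 75.9 + 25.2 − 2×33.5 = 34.1000
denominator: Q₃ − Q₁ = 75.9 − 25.2 = 50.7000
Bowley skewness = 34.1000 / 50.7000 ≈ 0.673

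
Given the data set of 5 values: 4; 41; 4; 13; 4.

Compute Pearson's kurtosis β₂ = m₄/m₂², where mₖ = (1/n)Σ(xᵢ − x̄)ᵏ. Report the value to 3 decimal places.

x̄ = 13.2000
Σ(xᵢ − x̄)² = 1026.8000 ⇒ m₂ = 205.36000
Σ(xᵢ − x̄)⁴ = 618773.4560 ⇒ m₄ = 123754.69120
m₂² = 42172.72960
β₂ = m₄/m₂² = 123754.69120 / 42172.72960 ≈ 2.934

2.934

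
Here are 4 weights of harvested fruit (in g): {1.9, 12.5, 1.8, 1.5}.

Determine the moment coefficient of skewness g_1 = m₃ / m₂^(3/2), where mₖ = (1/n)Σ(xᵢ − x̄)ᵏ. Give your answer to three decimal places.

x̄ = (1.9 + 12.5 + 1.8 + 1.5) / 4 = 4.4250
deviations (xᵢ − x̄): -2.5250, 8.0750, -2.6250, -2.9250
Σ(xᵢ − x̄)² = 87.0275 ⇒ m₂ = 87.0275/4 = 21.75687
Σ(xᵢ − x̄)³ = 467.3239 ⇒ m₃ = 467.3239/4 = 116.83097
m₂^(3/2) = 21.75687^(1.5) = 101.48335
g_1 = m₃ / m₂^(3/2) = 116.83097 / 101.48335 ≈ 1.151

1.151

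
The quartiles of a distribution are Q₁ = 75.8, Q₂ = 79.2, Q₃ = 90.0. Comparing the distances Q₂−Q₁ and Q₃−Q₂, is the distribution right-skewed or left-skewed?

Q₂ − Q₁ = 3.4;  Q₃ − Q₂ = 10.8
Q₃ − Q₂ > Q₂ − Q₁ ⇒ the upper half is more spread out ⇒ right-skewed.

right-skewed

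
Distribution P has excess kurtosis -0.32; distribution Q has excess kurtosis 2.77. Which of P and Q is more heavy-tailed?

Higher excess kurtosis ⇒ heavier tails relative to the normal distribution.
-0.32 vs 2.77: the larger is 2.77, so Q has heavier tails. (Q is leptokurtic — heavier-than-normal tails; the other is platykurtic.)

Q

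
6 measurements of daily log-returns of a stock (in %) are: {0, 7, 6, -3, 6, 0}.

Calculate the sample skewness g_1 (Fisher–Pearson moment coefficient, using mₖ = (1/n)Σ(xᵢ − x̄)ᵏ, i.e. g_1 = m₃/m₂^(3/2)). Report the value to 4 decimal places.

-0.1934

x̄ = (0 + 7 + 6 - 3 + 6 + 0) / 6 = 2.6667
deviations (xᵢ − x̄): -2.6667, 4.3333, 3.3333, -5.6667, 3.3333, -2.6667
Σ(xᵢ − x̄)² = 87.3333 ⇒ m₂ = 87.3333/6 = 14.55556
Σ(xᵢ − x̄)³ = -64.4444 ⇒ m₃ = -64.4444/6 = -10.74074
m₂^(3/2) = 14.55556^(1.5) = 55.53198
g_1 = m₃ / m₂^(3/2) = -10.74074 / 55.53198 ≈ -0.1934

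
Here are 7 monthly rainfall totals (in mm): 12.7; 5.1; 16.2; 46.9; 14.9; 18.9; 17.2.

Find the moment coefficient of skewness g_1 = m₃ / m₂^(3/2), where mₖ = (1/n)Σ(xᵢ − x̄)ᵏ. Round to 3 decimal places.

x̄ = (12.7 + 5.1 + 16.2 + 46.9 + 14.9 + 18.9 + 17.2) / 7 = 18.8429
deviations (xᵢ − x̄): -6.1429, -13.7429, -2.6429, 28.0571, -3.9429, 0.0571, -1.6429
Σ(xᵢ − x̄)² = 1039.0371 ⇒ m₂ = 1039.0371/7 = 148.43388
Σ(xᵢ − x̄)³ = 19175.1260 ⇒ m₃ = 19175.1260/7 = 2739.30371
m₂^(3/2) = 148.43388^(1.5) = 1808.42103
g_1 = m₃ / m₂^(3/2) = 2739.30371 / 1808.42103 ≈ 1.515

1.515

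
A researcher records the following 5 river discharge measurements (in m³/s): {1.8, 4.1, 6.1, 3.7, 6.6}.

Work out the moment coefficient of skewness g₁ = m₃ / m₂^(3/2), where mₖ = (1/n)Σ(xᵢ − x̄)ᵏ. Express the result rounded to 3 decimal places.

x̄ = (1.8 + 4.1 + 6.1 + 3.7 + 6.6) / 5 = 4.4600
deviations (xᵢ − x̄): -2.6600, -0.3600, 1.6400, -0.7600, 2.1400
Σ(xᵢ − x̄)² = 15.0520 ⇒ m₂ = 15.0520/5 = 3.01040
Σ(xᵢ − x̄)³ = -5.0954 ⇒ m₃ = -5.0954/5 = -1.01909
m₂^(3/2) = 3.01040^(1.5) = 5.22320
g₁ = m₃ / m₂^(3/2) = -1.01909 / 5.22320 ≈ -0.195

-0.195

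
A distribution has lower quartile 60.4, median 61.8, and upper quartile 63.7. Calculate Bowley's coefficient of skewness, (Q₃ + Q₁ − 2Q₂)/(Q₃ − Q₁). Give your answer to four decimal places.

numerator: Q₃ + Q₁ − 2Q₂ = 63.7 + 60.4 − 2×61.8 = 0.5000
denominator: Q₃ − Q₁ = 63.7 − 60.4 = 3.3000
Bowley skewness = 0.5000 / 3.3000 ≈ 0.1515

0.1515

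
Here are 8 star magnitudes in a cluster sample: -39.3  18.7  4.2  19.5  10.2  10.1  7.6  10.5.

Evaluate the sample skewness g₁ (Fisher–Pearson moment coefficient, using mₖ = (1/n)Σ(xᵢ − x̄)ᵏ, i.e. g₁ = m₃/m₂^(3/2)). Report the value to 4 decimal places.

x̄ = (-39.3 + 18.7 + 4.2 + 19.5 + 10.2 + 10.1 + 7.6 + 10.5) / 8 = 5.1875
deviations (xᵢ − x̄): -44.4875, 13.5125, -0.9875, 14.3125, 5.0125, 4.9125, 2.4125, 5.3125
Σ(xᵢ − x̄)² = 2450.8487 ⇒ m₂ = 2450.8487/8 = 306.35609
Σ(xᵢ − x̄)³ = -82240.2862 ⇒ m₃ = -82240.2862/8 = -10280.03577
m₂^(3/2) = 306.35609^(1.5) = 5362.16020
g₁ = m₃ / m₂^(3/2) = -10280.03577 / 5362.16020 ≈ -1.9171

-1.9171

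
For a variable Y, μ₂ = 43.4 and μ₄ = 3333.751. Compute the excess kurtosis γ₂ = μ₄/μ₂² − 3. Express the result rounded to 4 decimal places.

-1.2301

μ₂² = 43.4² = 1883.56000
μ₄/μ₂² = 3333.751 / 1883.56000 = 1.76992
γ₂ = 1.76992 − 3 ≈ -1.2301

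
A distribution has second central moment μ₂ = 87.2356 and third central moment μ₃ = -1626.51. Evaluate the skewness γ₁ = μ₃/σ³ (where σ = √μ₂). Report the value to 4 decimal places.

σ = √μ₂ = √87.2356 = 9.34000
σ³ = μ₂^(3/2) = 814.78050
γ₁ = μ₃/σ³ = -1626.51 / 814.78050 ≈ -1.9963

-1.9963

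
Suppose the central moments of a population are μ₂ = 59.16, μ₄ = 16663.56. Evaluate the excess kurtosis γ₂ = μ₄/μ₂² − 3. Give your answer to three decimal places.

μ₂² = 59.16² = 3499.90560
μ₄/μ₂² = 16663.56 / 3499.90560 = 4.76115
γ₂ = 4.76115 − 3 ≈ 1.761

1.761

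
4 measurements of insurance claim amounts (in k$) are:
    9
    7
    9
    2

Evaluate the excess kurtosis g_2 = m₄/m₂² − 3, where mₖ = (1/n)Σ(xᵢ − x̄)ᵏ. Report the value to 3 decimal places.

-0.910

x̄ = 6.7500
Σ(xᵢ − x̄)² = 32.7500 ⇒ m₂ = 8.18750
Σ(xᵢ − x̄)⁴ = 560.3281 ⇒ m₄ = 140.08203
m₂² = 67.03516
g_2 = m₄/m₂² − 3 = 2.08968 − 3 ≈ -0.910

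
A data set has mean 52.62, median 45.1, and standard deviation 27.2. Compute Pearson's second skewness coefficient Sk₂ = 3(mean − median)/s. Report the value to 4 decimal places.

Sk₂ = 3(52.62 − 45.1) / 27.2 = 3 × 7.5200 / 27.2
    = 22.5600 / 27.2 ≈ 0.8294

0.8294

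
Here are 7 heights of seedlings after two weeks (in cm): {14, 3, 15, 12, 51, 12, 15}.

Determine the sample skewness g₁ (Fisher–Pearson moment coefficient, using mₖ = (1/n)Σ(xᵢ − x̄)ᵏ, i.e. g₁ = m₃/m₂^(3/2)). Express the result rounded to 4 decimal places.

1.7072

x̄ = (14 + 3 + 15 + 12 + 51 + 12 + 15) / 7 = 17.4286
deviations (xᵢ − x̄): -3.4286, -14.4286, -2.4286, -5.4286, 33.5714, -5.4286, -2.4286
Σ(xᵢ − x̄)² = 1417.7143 ⇒ m₂ = 1417.7143/7 = 202.53061
Σ(xᵢ − x̄)³ = 34443.6735 ⇒ m₃ = 34443.6735/7 = 4920.52478
m₂^(3/2) = 202.53061^(1.5) = 2882.27897
g₁ = m₃ / m₂^(3/2) = 4920.52478 / 2882.27897 ≈ 1.7072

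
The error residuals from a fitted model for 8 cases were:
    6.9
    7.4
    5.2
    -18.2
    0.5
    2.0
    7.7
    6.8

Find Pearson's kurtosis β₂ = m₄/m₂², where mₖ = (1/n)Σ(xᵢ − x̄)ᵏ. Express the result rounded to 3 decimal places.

x̄ = 2.2875
Σ(xᵢ − x̄)² = 528.5688 ⇒ m₂ = 66.07109
Σ(xᵢ − x̄)⁴ = 178670.5247 ⇒ m₄ = 22333.81559
m₂² = 4365.38943
β₂ = m₄/m₂² = 22333.81559 / 4365.38943 ≈ 5.116

5.116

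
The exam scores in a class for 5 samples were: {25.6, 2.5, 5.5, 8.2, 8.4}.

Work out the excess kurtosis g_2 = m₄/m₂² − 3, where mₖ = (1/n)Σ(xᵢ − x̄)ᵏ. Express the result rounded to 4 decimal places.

-0.0629

x̄ = 10.0400
Σ(xᵢ − x̄)² = 325.6520 ⇒ m₂ = 65.13040
Σ(xᵢ − x̄)⁴ = 62294.6340 ⇒ m₄ = 12458.92680
m₂² = 4241.96900
g_2 = m₄/m₂² − 3 = 2.93706 − 3 ≈ -0.0629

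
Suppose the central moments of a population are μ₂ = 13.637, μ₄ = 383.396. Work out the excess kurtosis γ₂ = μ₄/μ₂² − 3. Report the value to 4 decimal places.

-0.9384

μ₂² = 13.637² = 185.96777
μ₄/μ₂² = 383.396 / 185.96777 = 2.06163
γ₂ = 2.06163 − 3 ≈ -0.9384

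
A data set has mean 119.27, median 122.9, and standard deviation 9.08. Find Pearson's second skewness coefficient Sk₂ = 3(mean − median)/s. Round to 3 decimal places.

Sk₂ = 3(119.27 − 122.9) / 9.08 = 3 × -3.6300 / 9.08
    = -10.8900 / 9.08 ≈ -1.199

-1.199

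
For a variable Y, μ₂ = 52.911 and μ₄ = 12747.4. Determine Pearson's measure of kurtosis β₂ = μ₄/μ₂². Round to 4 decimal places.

μ₂² = 52.911² = 2799.57392
μ₄/μ₂² = 12747.4 / 2799.57392 = 4.55334
β₂ ≈ 4.5533

4.5533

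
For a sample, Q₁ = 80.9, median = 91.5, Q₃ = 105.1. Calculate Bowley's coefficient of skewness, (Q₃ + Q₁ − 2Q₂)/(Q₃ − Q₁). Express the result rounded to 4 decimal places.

0.1240

numerator: Q₃ + Q₁ − 2Q₂ = 105.1 + 80.9 − 2×91.5 = 3.0000
denominator: Q₃ − Q₁ = 105.1 − 80.9 = 24.2000
Bowley skewness = 3.0000 / 24.2000 ≈ 0.1240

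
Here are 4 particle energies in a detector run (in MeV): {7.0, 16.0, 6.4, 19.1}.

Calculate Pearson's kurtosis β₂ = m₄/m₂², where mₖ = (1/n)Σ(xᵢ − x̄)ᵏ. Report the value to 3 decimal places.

x̄ = 12.1250
Σ(xᵢ − x̄)² = 122.7075 ⇒ m₂ = 30.67688
Σ(xᵢ − x̄)⁴ = 4356.4770 ⇒ m₄ = 1089.11924
m₂² = 941.07066
β₂ = m₄/m₂² = 1089.11924 / 941.07066 ≈ 1.157

1.157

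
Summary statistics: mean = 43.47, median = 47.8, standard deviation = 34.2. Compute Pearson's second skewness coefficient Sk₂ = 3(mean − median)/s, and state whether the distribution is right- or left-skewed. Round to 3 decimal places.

Sk₂ = 3(43.47 − 47.8) / 34.2 = 3 × -4.3300 / 34.2
    = -12.9900 / 34.2 ≈ -0.380
Sk₂ < 0 ⇒ mean < median ⇒ left-skewed (negative skew).

-0.380, left-skewed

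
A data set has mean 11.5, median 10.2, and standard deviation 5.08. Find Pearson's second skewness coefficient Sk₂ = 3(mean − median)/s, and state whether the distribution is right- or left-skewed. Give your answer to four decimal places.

Sk₂ = 3(11.5 − 10.2) / 5.08 = 3 × 1.3000 / 5.08
    = 3.9000 / 5.08 ≈ 0.7677
Sk₂ > 0 ⇒ mean > median ⇒ right-skewed (positive skew).

0.7677, right-skewed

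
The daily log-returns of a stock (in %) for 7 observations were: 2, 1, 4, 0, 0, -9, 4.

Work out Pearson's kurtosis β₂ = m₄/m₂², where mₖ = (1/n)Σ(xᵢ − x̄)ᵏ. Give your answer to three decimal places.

3.972

x̄ = 0.2857
Σ(xᵢ − x̄)² = 117.4286 ⇒ m₂ = 16.77551
Σ(xᵢ − x̄)⁴ = 7824.2274 ⇒ m₄ = 1117.74677
m₂² = 281.41774
β₂ = m₄/m₂² = 1117.74677 / 281.41774 ≈ 3.972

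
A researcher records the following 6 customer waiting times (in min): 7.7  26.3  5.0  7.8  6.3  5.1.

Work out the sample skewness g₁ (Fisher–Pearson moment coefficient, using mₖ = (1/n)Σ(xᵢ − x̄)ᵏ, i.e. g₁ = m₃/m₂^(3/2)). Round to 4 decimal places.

x̄ = (7.7 + 26.3 + 5.0 + 7.8 + 6.3 + 5.1) / 6 = 9.7000
deviations (xᵢ − x̄): -2.0000, 16.6000, -4.7000, -1.9000, -3.4000, -4.6000
Σ(xᵢ − x̄)² = 337.9800 ⇒ m₂ = 337.9800/6 = 56.33000
Σ(xᵢ − x̄)³ = 4318.9740 ⇒ m₃ = 4318.9740/6 = 719.82900
m₂^(3/2) = 56.33000^(1.5) = 422.77532
g₁ = m₃ / m₂^(3/2) = 719.82900 / 422.77532 ≈ 1.7026

1.7026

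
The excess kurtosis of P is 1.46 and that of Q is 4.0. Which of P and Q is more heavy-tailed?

Q

Higher excess kurtosis ⇒ heavier tails relative to the normal distribution.
1.46 vs 4.0: the larger is 4.0, so Q has heavier tails.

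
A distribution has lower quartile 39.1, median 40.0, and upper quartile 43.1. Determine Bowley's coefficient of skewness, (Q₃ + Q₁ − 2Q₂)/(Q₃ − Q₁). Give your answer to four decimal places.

0.5500

numerator: Q₃ + Q₁ − 2Q₂ = 43.1 + 39.1 − 2×40.0 = 2.2000
denominator: Q₃ − Q₁ = 43.1 − 39.1 = 4.0000
Bowley skewness = 2.2000 / 4.0000 ≈ 0.5500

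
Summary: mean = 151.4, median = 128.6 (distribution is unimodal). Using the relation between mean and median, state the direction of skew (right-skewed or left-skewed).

right-skewed

mean − median = 151.4 − 128.6 = 22.8
mean > median ⇒ the longer tail is on the right ⇒ right-skewed (positively skewed).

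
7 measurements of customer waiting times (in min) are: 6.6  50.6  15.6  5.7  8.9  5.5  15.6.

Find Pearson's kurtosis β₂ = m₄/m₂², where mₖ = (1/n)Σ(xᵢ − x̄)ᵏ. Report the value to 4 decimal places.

x̄ = 15.5000
Σ(xᵢ − x̄)² = 1550.8400 ⇒ m₂ = 221.54857
Σ(xᵢ − x̄)⁴ = 1545244.0196 ⇒ m₄ = 220749.14566
m₂² = 49083.76950
β₂ = m₄/m₂² = 220749.14566 / 49083.76950 ≈ 4.4974

4.4974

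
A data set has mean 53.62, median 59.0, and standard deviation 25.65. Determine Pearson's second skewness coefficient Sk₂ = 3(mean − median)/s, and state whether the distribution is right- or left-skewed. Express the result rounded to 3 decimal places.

Sk₂ = 3(53.62 − 59.0) / 25.65 = 3 × -5.3800 / 25.65
    = -16.1400 / 25.65 ≈ -0.629
Sk₂ < 0 ⇒ mean < median ⇒ left-skewed (negative skew).

-0.629, left-skewed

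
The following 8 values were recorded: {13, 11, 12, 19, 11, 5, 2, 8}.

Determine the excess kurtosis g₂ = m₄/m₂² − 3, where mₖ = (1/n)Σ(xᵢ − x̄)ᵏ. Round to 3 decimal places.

-0.454

x̄ = 10.1250
Σ(xᵢ − x̄)² = 188.8750 ⇒ m₂ = 23.60938
Σ(xᵢ − x̄)⁴ = 11354.2129 ⇒ m₄ = 1419.27661
m₂² = 557.40259
g₂ = m₄/m₂² − 3 = 2.54623 − 3 ≈ -0.454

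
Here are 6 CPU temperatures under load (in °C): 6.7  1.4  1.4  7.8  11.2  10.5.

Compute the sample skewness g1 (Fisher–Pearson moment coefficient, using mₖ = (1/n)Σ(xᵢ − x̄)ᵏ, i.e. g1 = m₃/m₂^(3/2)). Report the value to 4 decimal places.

x̄ = (6.7 + 1.4 + 1.4 + 7.8 + 11.2 + 10.5) / 6 = 6.5000
deviations (xᵢ − x̄): 0.2000, -5.1000, -5.1000, 1.3000, 4.7000, 4.0000
Σ(xᵢ − x̄)² = 91.8400 ⇒ m₂ = 91.8400/6 = 15.30667
Σ(xᵢ − x̄)³ = -95.2740 ⇒ m₃ = -95.2740/6 = -15.87900
m₂^(3/2) = 15.30667^(1.5) = 59.88540
g1 = m₃ / m₂^(3/2) = -15.87900 / 59.88540 ≈ -0.2652

-0.2652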